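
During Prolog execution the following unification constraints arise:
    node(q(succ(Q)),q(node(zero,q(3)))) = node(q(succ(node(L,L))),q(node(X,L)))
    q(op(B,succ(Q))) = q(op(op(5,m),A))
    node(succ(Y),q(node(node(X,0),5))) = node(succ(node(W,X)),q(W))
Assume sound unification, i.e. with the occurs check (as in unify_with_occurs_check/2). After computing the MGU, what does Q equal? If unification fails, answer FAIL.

node(q(3),q(3))

Decompose node/2: q(succ(Q)) = q(succ(node(L,L))),  q(node(zero,q(3))) = q(node(X,L)).
Decompose q/1: succ(Q) = succ(node(L,L)).
Decompose succ/1: Q = node(L,L).
Bind Q := node(L,L); substituting into the one remaining equation that mentions Q gives: q(op(B,succ(node(L,L)))) = q(op(op(5,m),A)).
Decompose q/1: node(zero,q(3)) = node(X,L).
Decompose node/2: zero = X,  q(3) = L.
Bind X := zero; substituting into the one remaining equation that mentions X gives: node(succ(Y),q(node(node(zero,0),5))) = node(succ(node(W,zero)),q(W)).
Bind L := q(3); substituting into the one remaining equation that mentions L gives: q(op(B,succ(node(q(3),q(3))))) = q(op(op(5,m),A)). Substituting into the earlier binding gives Q := node(q(3),q(3)).
Decompose q/1: op(B,succ(node(q(3),q(3)))) = op(op(5,m),A).
Decompose op/2: B = op(5,m),  succ(node(q(3),q(3))) = A.
Bind B := op(5,m); no other remaining equation mentions B.
Bind A := succ(node(q(3),q(3))); no other remaining equation mentions A.
Decompose node/2: succ(Y) = succ(node(W,zero)),  q(node(node(zero,0),5)) = q(W).
Decompose succ/1: Y = node(W,zero).
Bind Y := node(W,zero); no other remaining equation mentions Y.
Decompose q/1: node(node(zero,0),5) = W.
Bind W := node(node(zero,0),5). Substituting into the earlier binding gives Y := node(node(node(zero,0),5),zero).
MGU = { Q = node(q(3),q(3)), X = zero, L = q(3), B = op(5,m), A = succ(node(q(3),q(3))), Y = node(node(node(zero,0),5),zero), W = node(node(zero,0),5) }, so Q = node(q(3),q(3)).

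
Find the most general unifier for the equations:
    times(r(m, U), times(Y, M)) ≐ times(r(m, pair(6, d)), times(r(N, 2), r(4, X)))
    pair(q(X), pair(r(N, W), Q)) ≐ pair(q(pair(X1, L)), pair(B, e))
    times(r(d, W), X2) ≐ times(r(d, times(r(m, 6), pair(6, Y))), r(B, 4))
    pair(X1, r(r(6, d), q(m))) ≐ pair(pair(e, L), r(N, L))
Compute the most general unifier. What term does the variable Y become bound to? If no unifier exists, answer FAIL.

Decompose times/2: r(m, U) ≐ r(m, pair(6, d)),  times(Y, M) ≐ times(r(N, 2), r(4, X)).
Decompose r/2: m ≐ m,  U ≐ pair(6, d).
Delete trivial equation m ≐ m.
Bind U := pair(6, d); no other remaining equation mentions U.
Decompose times/2: Y ≐ r(N, 2),  M ≐ r(4, X).
Bind Y := r(N, 2); substituting into the one remaining equation that mentions Y gives: times(r(d, W), X2) ≐ times(r(d, times(r(m, 6), pair(6, r(N, 2)))), r(B, 4)).
Bind M := r(4, X); no other remaining equation mentions M.
Decompose pair/2: q(X) ≐ q(pair(X1, L)),  pair(r(N, W), Q) ≐ pair(B, e).
Decompose q/1: X ≐ pair(X1, L).
Bind X := pair(X1, L); no other remaining equation mentions X. Substituting into the earlier binding gives M := r(4, pair(X1, L)).
Decompose pair/2: r(N, W) ≐ B,  Q ≐ e.
Bind B := r(N, W); substituting into the one remaining equation that mentions B gives: times(r(d, W), X2) ≐ times(r(d, times(r(m, 6), pair(6, r(N, 2)))), r(r(N, W), 4)).
Bind Q := e; no other remaining equation mentions Q.
Decompose times/2: r(d, W) ≐ r(d, times(r(m, 6), pair(6, r(N, 2)))),  X2 ≐ r(r(N, W), 4).
Decompose r/2: d ≐ d,  W ≐ times(r(m, 6), pair(6, r(N, 2))).
Delete trivial equation d ≐ d.
Bind W := times(r(m, 6), pair(6, r(N, 2))); substituting into the one remaining equation that mentions W gives: X2 ≐ r(r(N, times(r(m, 6), pair(6, r(N, 2)))), 4). Substituting into the earlier binding gives B := r(N, times(r(m, 6), pair(6, r(N, 2)))).
Bind X2 := r(r(N, times(r(m, 6), pair(6, r(N, 2)))), 4); no other remaining equation mentions X2.
Decompose pair/2: X1 ≐ pair(e, L),  r(r(6, d), q(m)) ≐ r(N, L).
Bind X1 := pair(e, L); no other remaining equation mentions X1. Substituting into the earlier bindings gives M := r(4, pair(pair(e, L), L)), X := pair(pair(e, L), L).
Decompose r/2: r(6, d) ≐ N,  q(m) ≐ L.
Bind N := r(6, d); no other remaining equation mentions N. Substituting into the earlier bindings gives Y := r(r(6, d), 2), B := r(r(6, d), times(r(m, 6), pair(6, r(r(6, d), 2)))), W := times(r(m, 6), pair(6, r(r(6, d), 2))), X2 := r(r(r(6, d), times(r(m, 6), pair(6, r(r(6, d), 2)))), 4).
Bind L := q(m). Substituting into the earlier bindings gives M := r(4, pair(pair(e, q(m)), q(m))), X := pair(pair(e, q(m)), q(m)), X1 := pair(e, q(m)).
MGU = { U := pair(6, d), Y := r(r(6, d), 2), M := r(4, pair(pair(e, q(m)), q(m))), X := pair(pair(e, q(m)), q(m)), B := r(r(6, d), times(r(m, 6), pair(6, r(r(6, d), 2)))), Q := e, W := times(r(m, 6), pair(6, r(r(6, d), 2))), X2 := r(r(r(6, d), times(r(m, 6), pair(6, r(r(6, d), 2)))), 4), X1 := pair(e, q(m)), N := r(6, d), L := q(m) }, so Y := r(r(6, d), 2).

r(r(6, d), 2)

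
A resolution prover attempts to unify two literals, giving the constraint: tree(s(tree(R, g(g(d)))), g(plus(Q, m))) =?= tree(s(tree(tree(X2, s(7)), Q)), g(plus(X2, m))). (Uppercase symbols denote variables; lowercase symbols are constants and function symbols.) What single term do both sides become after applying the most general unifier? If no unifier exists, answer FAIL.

tree(s(tree(tree(g(g(d)), s(7)), g(g(d)))), g(plus(g(g(d)), m)))

Decompose tree/2: s(tree(R, g(g(d)))) =?= s(tree(tree(X2, s(7)), Q)),  g(plus(Q, m)) =?= g(plus(X2, m)).
Decompose s/1: tree(R, g(g(d))) =?= tree(tree(X2, s(7)), Q).
Decompose tree/2: R =?= tree(X2, s(7)),  g(g(d)) =?= Q.
Bind R := tree(X2, s(7)); no other remaining equation mentions R.
Bind Q := g(g(d)); substituting into the remaining equation gives: g(plus(g(g(d)), m)) =?= g(plus(X2, m)).
Decompose g/1: plus(g(g(d)), m) =?= plus(X2, m).
Decompose plus/2: g(g(d)) =?= X2,  m =?= m.
Bind X2 := g(g(d)); no other remaining equation mentions X2. Substituting into the earlier binding gives R := tree(g(g(d)), s(7)).
Delete trivial equation m =?= m.
Applying the MGU to either side gives tree(s(tree(tree(g(g(d)), s(7)), g(g(d)))), g(plus(g(g(d)), m))).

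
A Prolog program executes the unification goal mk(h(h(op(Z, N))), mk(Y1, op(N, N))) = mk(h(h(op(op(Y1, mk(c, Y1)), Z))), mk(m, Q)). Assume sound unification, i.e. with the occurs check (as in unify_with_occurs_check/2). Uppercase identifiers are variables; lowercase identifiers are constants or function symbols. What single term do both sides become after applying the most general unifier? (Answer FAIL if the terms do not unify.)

Decompose mk/2: h(h(op(Z, N))) = h(h(op(op(Y1, mk(c, Y1)), Z))),  mk(Y1, op(N, N)) = mk(m, Q).
Decompose h/1: h(op(Z, N)) = h(op(op(Y1, mk(c, Y1)), Z)).
Decompose h/1: op(Z, N) = op(op(Y1, mk(c, Y1)), Z).
Decompose op/2: Z = op(Y1, mk(c, Y1)),  N = Z.
Bind Z := op(Y1, mk(c, Y1)); substituting into the one remaining equation that mentions Z gives: N = op(Y1, mk(c, Y1)).
Bind N := op(Y1, mk(c, Y1)); substituting into the remaining equation gives: mk(Y1, op(op(Y1, mk(c, Y1)), op(Y1, mk(c, Y1)))) = mk(m, Q).
Decompose mk/2: Y1 = m,  op(op(Y1, mk(c, Y1)), op(Y1, mk(c, Y1))) = Q.
Bind Y1 := m; substituting into the remaining equation gives: op(op(m, mk(c, m)), op(m, mk(c, m))) = Q. Substituting into the earlier bindings gives Z := op(m, mk(c, m)), N := op(m, mk(c, m)).
Bind Q := op(op(m, mk(c, m)), op(m, mk(c, m))).
Applying the MGU to either side gives mk(h(h(op(op(m, mk(c, m)), op(m, mk(c, m))))), mk(m, op(op(m, mk(c, m)), op(m, mk(c, m))))).

mk(h(h(op(op(m, mk(c, m)), op(m, mk(c, m))))), mk(m, op(op(m, mk(c, m)), op(m, mk(c, m)))))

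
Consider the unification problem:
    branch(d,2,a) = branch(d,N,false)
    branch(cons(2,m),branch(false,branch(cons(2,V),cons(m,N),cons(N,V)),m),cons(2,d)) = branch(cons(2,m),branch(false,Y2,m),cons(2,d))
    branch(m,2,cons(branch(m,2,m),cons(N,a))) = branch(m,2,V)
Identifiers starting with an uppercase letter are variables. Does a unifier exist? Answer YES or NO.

NO

Decompose branch/3: d = d,  2 = N,  a = false.
Delete trivial equation d = d.
Bind N := 2; substituting into the 2 remaining equations that mention N gives: branch(cons(2,m),branch(false,branch(cons(2,V),cons(m,2),cons(2,V)),m),cons(2,d)) = branch(cons(2,m),branch(false,Y2,m),cons(2,d)),  branch(m,2,cons(branch(m,2,m),cons(2,a))) = branch(m,2,V).
Clash: constants a and false differ; no unifier exists.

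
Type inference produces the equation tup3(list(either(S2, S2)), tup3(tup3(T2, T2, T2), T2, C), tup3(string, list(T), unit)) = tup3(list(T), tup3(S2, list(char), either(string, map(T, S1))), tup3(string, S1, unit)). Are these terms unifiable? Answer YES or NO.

YES

Decompose tup3/3: list(either(S2, S2)) = list(T),  tup3(tup3(T2, T2, T2), T2, C) = tup3(S2, list(char), either(string, map(T, S1))),  tup3(string, list(T), unit) = tup3(string, S1, unit).
Decompose list/1: either(S2, S2) = T.
Bind T := either(S2, S2); substituting into the remaining equations gives: tup3(tup3(T2, T2, T2), T2, C) = tup3(S2, list(char), either(string, map(either(S2, S2), S1))),  tup3(string, list(either(S2, S2)), unit) = tup3(string, S1, unit).
Decompose tup3/3: tup3(T2, T2, T2) = S2,  T2 = list(char),  C = either(string, map(either(S2, S2), S1)).
Bind S2 := tup3(T2, T2, T2); substituting into the 2 remaining equations that mention S2 gives: C = either(string, map(either(tup3(T2, T2, T2), tup3(T2, T2, T2)), S1)),  tup3(string, list(either(tup3(T2, T2, T2), tup3(T2, T2, T2))), unit) = tup3(string, S1, unit). Substituting into the earlier binding gives T := either(tup3(T2, T2, T2), tup3(T2, T2, T2)).
Bind T2 := list(char); substituting into the remaining equations gives: C = either(string, map(either(tup3(list(char), list(char), list(char)), tup3(list(char), list(char), list(char))), S1)),  tup3(string, list(either(tup3(list(char), list(char), list(char)), tup3(list(char), list(char), list(char)))), unit) = tup3(string, S1, unit). Substituting into the earlier bindings gives T := either(tup3(list(char), list(char), list(char)), tup3(list(char), list(char), list(char))), S2 := tup3(list(char), list(char), list(char)).
Bind C := either(string, map(either(tup3(list(char), list(char), list(char)), tup3(list(char), list(char), list(char))), S1)); no other remaining equation mentions C.
Decompose tup3/3: string = string,  list(either(tup3(list(char), list(char), list(char)), tup3(list(char), list(char), list(char)))) = S1,  unit = unit.
Delete trivial equation string = string.
Bind S1 := list(either(tup3(list(char), list(char), list(char)), tup3(list(char), list(char), list(char)))); no other remaining equation mentions S1. Substituting into the earlier binding gives C := either(string, map(either(tup3(list(char), list(char), list(char)), tup3(list(char), list(char), list(char))), list(either(tup3(list(char), list(char), list(char)), tup3(list(char), list(char), list(char)))))).
Delete trivial equation unit = unit.
No equations remain and no clash or occurs-check failure arose, so a unifier exists.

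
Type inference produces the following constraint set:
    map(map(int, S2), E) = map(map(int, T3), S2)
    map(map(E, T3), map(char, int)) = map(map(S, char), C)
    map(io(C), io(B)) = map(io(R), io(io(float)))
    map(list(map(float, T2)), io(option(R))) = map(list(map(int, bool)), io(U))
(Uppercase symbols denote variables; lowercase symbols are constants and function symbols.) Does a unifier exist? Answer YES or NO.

NO

Decompose map/2: map(int, S2) = map(int, T3),  E = S2.
Decompose map/2: int = int,  S2 = T3.
Delete trivial equation int = int.
Bind S2 := T3; substituting into the one remaining equation that mentions S2 gives: E = T3.
Bind E := T3; substituting into the one remaining equation that mentions E gives: map(map(T3, T3), map(char, int)) = map(map(S, char), C).
Decompose map/2: map(T3, T3) = map(S, char),  map(char, int) = C.
Decompose map/2: T3 = S,  T3 = char.
Bind T3 := S; substituting into the one remaining equation that mentions T3 gives: S = char. Substituting into the earlier bindings gives S2 := S, E := S.
Bind S := char; no other remaining equation mentions S. Substituting into the earlier bindings gives S2 := char, E := char, T3 := char.
Bind C := map(char, int); substituting into the one remaining equation that mentions C gives: map(io(map(char, int)), io(B)) = map(io(R), io(io(float))).
Decompose map/2: io(map(char, int)) = io(R),  io(B) = io(io(float)).
Decompose io/1: map(char, int) = R.
Bind R := map(char, int); substituting into the one remaining equation that mentions R gives: map(list(map(float, T2)), io(option(map(char, int)))) = map(list(map(int, bool)), io(U)).
Decompose io/1: B = io(float).
Bind B := io(float); no other remaining equation mentions B.
Decompose map/2: list(map(float, T2)) = list(map(int, bool)),  io(option(map(char, int))) = io(U).
Decompose list/1: map(float, T2) = map(int, bool).
Decompose map/2: float = int,  T2 = bool.
Clash: constants float and int differ; no unifier exists.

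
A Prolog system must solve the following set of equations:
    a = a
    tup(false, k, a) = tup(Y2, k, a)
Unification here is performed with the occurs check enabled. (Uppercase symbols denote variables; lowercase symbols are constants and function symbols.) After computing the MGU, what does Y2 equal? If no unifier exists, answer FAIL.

false

Delete trivial equation a = a.
Decompose tup/3: false = Y2,  k = k,  a = a.
Bind Y2 := false; no other remaining equation mentions Y2.
Delete trivial equation k = k.
Delete trivial equation a = a.
MGU = { Y2 -> false }, so Y2 -> false.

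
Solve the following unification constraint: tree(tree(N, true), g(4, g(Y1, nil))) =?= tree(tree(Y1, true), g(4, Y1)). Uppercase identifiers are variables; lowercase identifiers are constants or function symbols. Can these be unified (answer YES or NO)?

NO

Decompose tree/2: tree(N, true) =?= tree(Y1, true),  g(4, g(Y1, nil)) =?= g(4, Y1).
Decompose tree/2: N =?= Y1,  true =?= true.
Bind N := Y1; no other remaining equation mentions N.
Delete trivial equation true =?= true.
Decompose g/2: 4 =?= 4,  g(Y1, nil) =?= Y1.
Delete trivial equation 4 =?= 4.
Occurs check fails: Y1 occurs in g(Y1, nil); the equation Y1 =?= g(Y1, nil) has no finite solution.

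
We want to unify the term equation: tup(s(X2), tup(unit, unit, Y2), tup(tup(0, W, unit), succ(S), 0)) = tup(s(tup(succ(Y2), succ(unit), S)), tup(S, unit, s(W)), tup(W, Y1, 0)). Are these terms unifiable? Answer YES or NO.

NO

Decompose tup/3: s(X2) = s(tup(succ(Y2), succ(unit), S)),  tup(unit, unit, Y2) = tup(S, unit, s(W)),  tup(tup(0, W, unit), succ(S), 0) = tup(W, Y1, 0).
Decompose s/1: X2 = tup(succ(Y2), succ(unit), S).
Bind X2 := tup(succ(Y2), succ(unit), S); no other remaining equation mentions X2.
Decompose tup/3: unit = S,  unit = unit,  Y2 = s(W).
Bind S := unit; substituting into the one remaining equation that mentions S gives: tup(tup(0, W, unit), succ(unit), 0) = tup(W, Y1, 0). Substituting into the earlier binding gives X2 := tup(succ(Y2), succ(unit), unit).
Delete trivial equation unit = unit.
Bind Y2 := s(W); no other remaining equation mentions Y2. Substituting into the earlier binding gives X2 := tup(succ(s(W)), succ(unit), unit).
Decompose tup/3: tup(0, W, unit) = W,  succ(unit) = Y1,  0 = 0.
Occurs check fails: W occurs in tup(0, W, unit); the equation W = tup(0, W, unit) has no finite solution.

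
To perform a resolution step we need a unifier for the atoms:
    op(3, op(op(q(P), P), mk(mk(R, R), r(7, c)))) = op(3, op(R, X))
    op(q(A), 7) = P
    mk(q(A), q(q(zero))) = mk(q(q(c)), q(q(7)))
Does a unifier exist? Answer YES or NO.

NO

Decompose op/2: 3 = 3,  op(op(q(P), P), mk(mk(R, R), r(7, c))) = op(R, X).
Delete trivial equation 3 = 3.
Decompose op/2: op(q(P), P) = R,  mk(mk(R, R), r(7, c)) = X.
Bind R := op(q(P), P); substituting into the one remaining equation that mentions R gives: mk(mk(op(q(P), P), op(q(P), P)), r(7, c)) = X.
Bind X := mk(mk(op(q(P), P), op(q(P), P)), r(7, c)); no other remaining equation mentions X.
Bind P := op(q(A), 7); no other remaining equation mentions P. Substituting into the earlier bindings gives R := op(q(op(q(A), 7)), op(q(A), 7)), X := mk(mk(op(q(op(q(A), 7)), op(q(A), 7)), op(q(op(q(A), 7)), op(q(A), 7))), r(7, c)).
Decompose mk/2: q(A) = q(q(c)),  q(q(zero)) = q(q(7)).
Decompose q/1: A = q(c).
Bind A := q(c); no other remaining equation mentions A. Substituting into the earlier bindings gives R := op(q(op(q(q(c)), 7)), op(q(q(c)), 7)), X := mk(mk(op(q(op(q(q(c)), 7)), op(q(q(c)), 7)), op(q(op(q(q(c)), 7)), op(q(q(c)), 7))), r(7, c)), P := op(q(q(c)), 7).
Decompose q/1: q(zero) = q(7).
Decompose q/1: zero = 7.
Clash: constants zero and 7 differ; no unifier exists.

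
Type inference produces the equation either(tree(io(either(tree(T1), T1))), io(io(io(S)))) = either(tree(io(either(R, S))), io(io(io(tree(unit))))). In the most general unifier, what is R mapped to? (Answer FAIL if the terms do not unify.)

Decompose either/2: tree(io(either(tree(T1), T1))) = tree(io(either(R, S))),  io(io(io(S))) = io(io(io(tree(unit)))).
Decompose tree/1: io(either(tree(T1), T1)) = io(either(R, S)).
Decompose io/1: either(tree(T1), T1) = either(R, S).
Decompose either/2: tree(T1) = R,  T1 = S.
Bind R := tree(T1); no other remaining equation mentions R.
Bind T1 := S; no other remaining equation mentions T1. Substituting into the earlier binding gives R := tree(S).
Decompose io/1: io(io(S)) = io(io(tree(unit))).
Decompose io/1: io(S) = io(tree(unit)).
Decompose io/1: S = tree(unit).
Bind S := tree(unit). Substituting into the earlier bindings gives R := tree(tree(unit)), T1 := tree(unit).
MGU = { R ↦ tree(tree(unit)), T1 ↦ tree(unit), S ↦ tree(unit) }, so R ↦ tree(tree(unit)).

tree(tree(unit))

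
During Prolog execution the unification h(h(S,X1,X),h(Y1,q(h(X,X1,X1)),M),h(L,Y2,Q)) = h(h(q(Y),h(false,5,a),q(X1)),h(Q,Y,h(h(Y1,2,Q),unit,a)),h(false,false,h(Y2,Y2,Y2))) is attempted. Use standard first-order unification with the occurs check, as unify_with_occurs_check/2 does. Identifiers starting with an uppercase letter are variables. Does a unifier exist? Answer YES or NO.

Decompose h/3: h(S,X1,X) = h(q(Y),h(false,5,a),q(X1)),  h(Y1,q(h(X,X1,X1)),M) = h(Q,Y,h(h(Y1,2,Q),unit,a)),  h(L,Y2,Q) = h(false,false,h(Y2,Y2,Y2)).
Decompose h/3: S = q(Y),  X1 = h(false,5,a),  X = q(X1).
Bind S := q(Y); no other remaining equation mentions S.
Bind X1 := h(false,5,a); substituting into the 2 remaining equations that mention X1 gives: X = q(h(false,5,a)),  h(Y1,q(h(X,h(false,5,a),h(false,5,a))),M) = h(Q,Y,h(h(Y1,2,Q),unit,a)).
Bind X := q(h(false,5,a)); substituting into the one remaining equation that mentions X gives: h(Y1,q(h(q(h(false,5,a)),h(false,5,a),h(false,5,a))),M) = h(Q,Y,h(h(Y1,2,Q),unit,a)).
Decompose h/3: Y1 = Q,  q(h(q(h(false,5,a)),h(false,5,a),h(false,5,a))) = Y,  M = h(h(Y1,2,Q),unit,a).
Bind Y1 := Q; substituting into the one remaining equation that mentions Y1 gives: M = h(h(Q,2,Q),unit,a).
Bind Y := q(h(q(h(false,5,a)),h(false,5,a),h(false,5,a))); no other remaining equation mentions Y. Substituting into the earlier binding gives S := q(q(h(q(h(false,5,a)),h(false,5,a),h(false,5,a)))).
Bind M := h(h(Q,2,Q),unit,a); no other remaining equation mentions M.
Decompose h/3: L = false,  Y2 = false,  Q = h(Y2,Y2,Y2).
Bind L := false; no other remaining equation mentions L.
Bind Y2 := false; substituting into the remaining equation gives: Q = h(false,false,false).
Bind Q := h(false,false,false). Substituting into the earlier bindings gives Y1 := h(false,false,false), M := h(h(h(false,false,false),2,h(false,false,false)),unit,a).
No equations remain and no clash or occurs-check failure arose, so a unifier exists.

YES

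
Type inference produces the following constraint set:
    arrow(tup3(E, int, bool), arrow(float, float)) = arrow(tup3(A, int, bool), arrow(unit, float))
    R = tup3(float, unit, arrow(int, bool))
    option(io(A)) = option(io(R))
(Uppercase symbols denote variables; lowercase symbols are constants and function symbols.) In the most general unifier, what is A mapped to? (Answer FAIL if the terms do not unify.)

Decompose arrow/2: tup3(E, int, bool) = tup3(A, int, bool),  arrow(float, float) = arrow(unit, float).
Decompose tup3/3: E = A,  int = int,  bool = bool.
Bind E := A; no other remaining equation mentions E.
Delete trivial equation int = int.
Delete trivial equation bool = bool.
Decompose arrow/2: float = unit,  float = float.
Clash: constants float and unit differ; no unifier exists.

FAIL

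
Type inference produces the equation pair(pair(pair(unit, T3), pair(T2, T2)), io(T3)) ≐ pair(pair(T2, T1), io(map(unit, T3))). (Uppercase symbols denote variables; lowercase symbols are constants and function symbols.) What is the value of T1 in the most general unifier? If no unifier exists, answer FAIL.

Decompose pair/2: pair(pair(unit, T3), pair(T2, T2)) ≐ pair(T2, T1),  io(T3) ≐ io(map(unit, T3)).
Decompose pair/2: pair(unit, T3) ≐ T2,  pair(T2, T2) ≐ T1.
Bind T2 := pair(unit, T3); substituting into the one remaining equation that mentions T2 gives: pair(pair(unit, T3), pair(unit, T3)) ≐ T1.
Bind T1 := pair(pair(unit, T3), pair(unit, T3)); no other remaining equation mentions T1.
Decompose io/1: T3 ≐ map(unit, T3).
Occurs check fails: T3 occurs in map(unit, T3); the equation T3 ≐ map(unit, T3) has no finite solution.

FAIL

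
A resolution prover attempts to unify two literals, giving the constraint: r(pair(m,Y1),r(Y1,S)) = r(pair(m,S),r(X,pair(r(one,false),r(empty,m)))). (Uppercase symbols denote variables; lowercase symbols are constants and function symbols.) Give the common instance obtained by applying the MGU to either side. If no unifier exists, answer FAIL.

Decompose r/2: pair(m,Y1) = pair(m,S),  r(Y1,S) = r(X,pair(r(one,false),r(empty,m))).
Decompose pair/2: m = m,  Y1 = S.
Delete trivial equation m = m.
Bind Y1 := S; substituting into the remaining equation gives: r(S,S) = r(X,pair(r(one,false),r(empty,m))).
Decompose r/2: S = X,  S = pair(r(one,false),r(empty,m)).
Bind S := X; substituting into the remaining equation gives: X = pair(r(one,false),r(empty,m)). Substituting into the earlier binding gives Y1 := X.
Bind X := pair(r(one,false),r(empty,m)). Substituting into the earlier bindings gives Y1 := pair(r(one,false),r(empty,m)), S := pair(r(one,false),r(empty,m)).
Applying the MGU to either side gives r(pair(m,pair(r(one,false),r(empty,m))),r(pair(r(one,false),r(empty,m)),pair(r(one,false),r(empty,m)))).

r(pair(m,pair(r(one,false),r(empty,m))),r(pair(r(one,false),r(empty,m)),pair(r(one,false),r(empty,m))))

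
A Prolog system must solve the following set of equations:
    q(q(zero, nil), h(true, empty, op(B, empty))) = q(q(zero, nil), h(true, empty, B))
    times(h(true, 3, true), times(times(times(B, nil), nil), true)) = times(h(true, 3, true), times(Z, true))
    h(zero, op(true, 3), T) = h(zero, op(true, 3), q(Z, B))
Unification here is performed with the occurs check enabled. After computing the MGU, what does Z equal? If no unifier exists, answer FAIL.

FAIL

Decompose q/2: q(zero, nil) = q(zero, nil),  h(true, empty, op(B, empty)) = h(true, empty, B).
Delete trivial equation q(zero, nil) = q(zero, nil).
Decompose h/3: true = true,  empty = empty,  op(B, empty) = B.
Delete trivial equation true = true.
Delete trivial equation empty = empty.
Occurs check fails: B occurs in op(B, empty); the equation B = op(B, empty) has no finite solution.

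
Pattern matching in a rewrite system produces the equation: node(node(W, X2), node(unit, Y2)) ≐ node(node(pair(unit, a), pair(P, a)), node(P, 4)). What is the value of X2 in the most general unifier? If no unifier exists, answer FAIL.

Decompose node/2: node(W, X2) ≐ node(pair(unit, a), pair(P, a)),  node(unit, Y2) ≐ node(P, 4).
Decompose node/2: W ≐ pair(unit, a),  X2 ≐ pair(P, a).
Bind W := pair(unit, a); no other remaining equation mentions W.
Bind X2 := pair(P, a); no other remaining equation mentions X2.
Decompose node/2: unit ≐ P,  Y2 ≐ 4.
Bind P := unit; no other remaining equation mentions P. Substituting into the earlier binding gives X2 := pair(unit, a).
Bind Y2 := 4.
MGU = { W -> pair(unit, a), X2 -> pair(unit, a), P -> unit, Y2 -> 4 }, so X2 -> pair(unit, a).

pair(unit, a)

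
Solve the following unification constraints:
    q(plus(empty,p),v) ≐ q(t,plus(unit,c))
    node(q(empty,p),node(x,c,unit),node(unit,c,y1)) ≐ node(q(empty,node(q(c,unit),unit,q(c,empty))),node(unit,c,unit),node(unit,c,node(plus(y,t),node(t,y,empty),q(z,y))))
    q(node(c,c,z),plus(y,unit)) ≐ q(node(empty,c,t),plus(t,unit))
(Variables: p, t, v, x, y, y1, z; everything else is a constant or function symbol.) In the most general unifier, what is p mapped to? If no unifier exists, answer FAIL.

Decompose q/2: plus(empty,p) ≐ t,  v ≐ plus(unit,c).
Bind t := plus(empty,p); substituting into the 2 remaining equations that mention t gives: node(q(empty,p),node(x,c,unit),node(unit,c,y1)) ≐ node(q(empty,node(q(c,unit),unit,q(c,empty))),node(unit,c,unit),node(unit,c,node(plus(y,plus(empty,p)),node(plus(empty,p),y,empty),q(z,y)))),  q(node(c,c,z),plus(y,unit)) ≐ q(node(empty,c,plus(empty,p)),plus(plus(empty,p),unit)).
Bind v := plus(unit,c); no other remaining equation mentions v.
Decompose node/3: q(empty,p) ≐ q(empty,node(q(c,unit),unit,q(c,empty))),  node(x,c,unit) ≐ node(unit,c,unit),  node(unit,c,y1) ≐ node(unit,c,node(plus(y,plus(empty,p)),node(plus(empty,p),y,empty),q(z,y))).
Decompose q/2: empty ≐ empty,  p ≐ node(q(c,unit),unit,q(c,empty)).
Delete trivial equation empty ≐ empty.
Bind p := node(q(c,unit),unit,q(c,empty)); substituting into the 2 remaining equations that mention p gives: node(unit,c,y1) ≐ node(unit,c,node(plus(y,plus(empty,node(q(c,unit),unit,q(c,empty)))),node(plus(empty,node(q(c,unit),unit,q(c,empty))),y,empty),q(z,y))),  q(node(c,c,z),plus(y,unit)) ≐ q(node(empty,c,plus(empty,node(q(c,unit),unit,q(c,empty)))),plus(plus(empty,node(q(c,unit),unit,q(c,empty))),unit)). Substituting into the earlier binding gives t := plus(empty,node(q(c,unit),unit,q(c,empty))).
Decompose node/3: x ≐ unit,  c ≐ c,  unit ≐ unit.
Bind x := unit; no other remaining equation mentions x.
Delete trivial equation c ≐ c.
Delete trivial equation unit ≐ unit.
Decompose node/3: unit ≐ unit,  c ≐ c,  y1 ≐ node(plus(y,plus(empty,node(q(c,unit),unit,q(c,empty)))),node(plus(empty,node(q(c,unit),unit,q(c,empty))),y,empty),q(z,y)).
Delete trivial equation unit ≐ unit.
Delete trivial equation c ≐ c.
Bind y1 := node(plus(y,plus(empty,node(q(c,unit),unit,q(c,empty)))),node(plus(empty,node(q(c,unit),unit,q(c,empty))),y,empty),q(z,y)); no other remaining equation mentions y1.
Decompose q/2: node(c,c,z) ≐ node(empty,c,plus(empty,node(q(c,unit),unit,q(c,empty)))),  plus(y,unit) ≐ plus(plus(empty,node(q(c,unit),unit,q(c,empty))),unit).
Decompose node/3: c ≐ empty,  c ≐ c,  z ≐ plus(empty,node(q(c,unit),unit,q(c,empty))).
Clash: constants c and empty differ; no unifier exists.

FAIL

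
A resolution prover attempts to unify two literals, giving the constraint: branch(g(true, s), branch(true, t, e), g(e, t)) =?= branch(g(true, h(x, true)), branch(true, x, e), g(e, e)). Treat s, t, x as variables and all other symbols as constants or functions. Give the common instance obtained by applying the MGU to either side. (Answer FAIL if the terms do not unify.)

branch(g(true, h(e, true)), branch(true, e, e), g(e, e))

Decompose branch/3: g(true, s) =?= g(true, h(x, true)),  branch(true, t, e) =?= branch(true, x, e),  g(e, t) =?= g(e, e).
Decompose g/2: true =?= true,  s =?= h(x, true).
Delete trivial equation true =?= true.
Bind s := h(x, true); no other remaining equation mentions s.
Decompose branch/3: true =?= true,  t =?= x,  e =?= e.
Delete trivial equation true =?= true.
Bind t := x; substituting into the one remaining equation that mentions t gives: g(e, x) =?= g(e, e).
Delete trivial equation e =?= e.
Decompose g/2: e =?= e,  x =?= e.
Delete trivial equation e =?= e.
Bind x := e. Substituting into the earlier bindings gives s := h(e, true), t := e.
Applying the MGU to either side gives branch(g(true, h(e, true)), branch(true, e, e), g(e, e)).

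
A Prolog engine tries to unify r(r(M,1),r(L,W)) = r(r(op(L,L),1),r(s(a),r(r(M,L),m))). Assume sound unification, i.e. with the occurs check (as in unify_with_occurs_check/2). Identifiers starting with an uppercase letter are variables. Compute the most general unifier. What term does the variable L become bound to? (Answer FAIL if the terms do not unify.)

s(a)

Decompose r/2: r(M,1) = r(op(L,L),1),  r(L,W) = r(s(a),r(r(M,L),m)).
Decompose r/2: M = op(L,L),  1 = 1.
Bind M := op(L,L); substituting into the one remaining equation that mentions M gives: r(L,W) = r(s(a),r(r(op(L,L),L),m)).
Delete trivial equation 1 = 1.
Decompose r/2: L = s(a),  W = r(r(op(L,L),L),m).
Bind L := s(a); substituting into the remaining equation gives: W = r(r(op(s(a),s(a)),s(a)),m). Substituting into the earlier binding gives M := op(s(a),s(a)).
Bind W := r(r(op(s(a),s(a)),s(a)),m).
MGU = { M -> op(s(a),s(a)), L -> s(a), W -> r(r(op(s(a),s(a)),s(a)),m) }, so L -> s(a).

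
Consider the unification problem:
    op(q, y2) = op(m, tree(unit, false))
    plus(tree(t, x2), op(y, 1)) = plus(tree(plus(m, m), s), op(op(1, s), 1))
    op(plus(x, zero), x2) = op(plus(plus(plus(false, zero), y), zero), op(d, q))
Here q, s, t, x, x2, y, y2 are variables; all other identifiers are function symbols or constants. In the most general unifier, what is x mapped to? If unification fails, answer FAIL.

Decompose op/2: q = m,  y2 = tree(unit, false).
Bind q := m; substituting into the one remaining equation that mentions q gives: op(plus(x, zero), x2) = op(plus(plus(plus(false, zero), y), zero), op(d, m)).
Bind y2 := tree(unit, false); no other remaining equation mentions y2.
Decompose plus/2: tree(t, x2) = tree(plus(m, m), s),  op(y, 1) = op(op(1, s), 1).
Decompose tree/2: t = plus(m, m),  x2 = s.
Bind t := plus(m, m); no other remaining equation mentions t.
Bind x2 := s; substituting into the one remaining equation that mentions x2 gives: op(plus(x, zero), s) = op(plus(plus(plus(false, zero), y), zero), op(d, m)).
Decompose op/2: y = op(1, s),  1 = 1.
Bind y := op(1, s); substituting into the one remaining equation that mentions y gives: op(plus(x, zero), s) = op(plus(plus(plus(false, zero), op(1, s)), zero), op(d, m)).
Delete trivial equation 1 = 1.
Decompose op/2: plus(x, zero) = plus(plus(plus(false, zero), op(1, s)), zero),  s = op(d, m).
Decompose plus/2: x = plus(plus(false, zero), op(1, s)),  zero = zero.
Bind x := plus(plus(false, zero), op(1, s)); no other remaining equation mentions x.
Delete trivial equation zero = zero.
Bind s := op(d, m). Substituting into the earlier bindings gives x2 := op(d, m), y := op(1, op(d, m)), x := plus(plus(false, zero), op(1, op(d, m))).
MGU = { q ↦ m, y2 ↦ tree(unit, false), t ↦ plus(m, m), x2 ↦ op(d, m), y ↦ op(1, op(d, m)), x ↦ plus(plus(false, zero), op(1, op(d, m))), s ↦ op(d, m) }, so x ↦ plus(plus(false, zero), op(1, op(d, m))).

plus(plus(false, zero), op(1, op(d, m)))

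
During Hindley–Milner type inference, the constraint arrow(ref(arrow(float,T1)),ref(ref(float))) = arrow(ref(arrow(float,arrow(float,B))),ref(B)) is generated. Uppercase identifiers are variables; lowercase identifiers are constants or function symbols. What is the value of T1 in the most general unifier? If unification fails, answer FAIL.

Decompose arrow/2: ref(arrow(float,T1)) = ref(arrow(float,arrow(float,B))),  ref(ref(float)) = ref(B).
Decompose ref/1: arrow(float,T1) = arrow(float,arrow(float,B)).
Decompose arrow/2: float = float,  T1 = arrow(float,B).
Delete trivial equation float = float.
Bind T1 := arrow(float,B); no other remaining equation mentions T1.
Decompose ref/1: ref(float) = B.
Bind B := ref(float). Substituting into the earlier binding gives T1 := arrow(float,ref(float)).
MGU = { T1 := arrow(float,ref(float)), B := ref(float) }, so T1 := arrow(float,ref(float)).

arrow(float,ref(float))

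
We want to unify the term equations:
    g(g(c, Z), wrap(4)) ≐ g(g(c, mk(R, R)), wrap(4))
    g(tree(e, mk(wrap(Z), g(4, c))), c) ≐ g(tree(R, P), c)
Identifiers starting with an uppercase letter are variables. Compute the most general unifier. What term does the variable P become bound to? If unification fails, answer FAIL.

Decompose g/2: g(c, Z) ≐ g(c, mk(R, R)),  wrap(4) ≐ wrap(4).
Decompose g/2: c ≐ c,  Z ≐ mk(R, R).
Delete trivial equation c ≐ c.
Bind Z := mk(R, R); substituting into the one remaining equation that mentions Z gives: g(tree(e, mk(wrap(mk(R, R)), g(4, c))), c) ≐ g(tree(R, P), c).
Delete trivial equation wrap(4) ≐ wrap(4).
Decompose g/2: tree(e, mk(wrap(mk(R, R)), g(4, c))) ≐ tree(R, P),  c ≐ c.
Decompose tree/2: e ≐ R,  mk(wrap(mk(R, R)), g(4, c)) ≐ P.
Bind R := e; substituting into the one remaining equation that mentions R gives: mk(wrap(mk(e, e)), g(4, c)) ≐ P. Substituting into the earlier binding gives Z := mk(e, e).
Bind P := mk(wrap(mk(e, e)), g(4, c)); no other remaining equation mentions P.
Delete trivial equation c ≐ c.
MGU = { Z -> mk(e, e), R -> e, P -> mk(wrap(mk(e, e)), g(4, c)) }, so P -> mk(wrap(mk(e, e)), g(4, c)).

mk(wrap(mk(e, e)), g(4, c))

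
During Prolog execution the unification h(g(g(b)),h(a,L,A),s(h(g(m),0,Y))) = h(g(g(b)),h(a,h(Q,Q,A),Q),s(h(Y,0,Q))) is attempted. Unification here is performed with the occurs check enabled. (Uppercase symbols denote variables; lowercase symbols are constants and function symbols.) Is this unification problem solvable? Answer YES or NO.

Decompose h/3: g(g(b)) = g(g(b)),  h(a,L,A) = h(a,h(Q,Q,A),Q),  s(h(g(m),0,Y)) = s(h(Y,0,Q)).
Delete trivial equation g(g(b)) = g(g(b)).
Decompose h/3: a = a,  L = h(Q,Q,A),  A = Q.
Delete trivial equation a = a.
Bind L := h(Q,Q,A); no other remaining equation mentions L.
Bind A := Q; no other remaining equation mentions A. Substituting into the earlier binding gives L := h(Q,Q,Q).
Decompose s/1: h(g(m),0,Y) = h(Y,0,Q).
Decompose h/3: g(m) = Y,  0 = 0,  Y = Q.
Bind Y := g(m); substituting into the one remaining equation that mentions Y gives: g(m) = Q.
Delete trivial equation 0 = 0.
Bind Q := g(m). Substituting into the earlier bindings gives L := h(g(m),g(m),g(m)), A := g(m).
No equations remain and no clash or occurs-check failure arose, so a unifier exists.

YES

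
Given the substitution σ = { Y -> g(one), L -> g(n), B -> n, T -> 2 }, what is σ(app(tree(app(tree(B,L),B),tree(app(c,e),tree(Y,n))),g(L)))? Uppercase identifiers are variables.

Replace each occurrence of Y with g(one).
Replace each occurrence of L with g(n).
Replace each occurrence of B with n.
Result: app(tree(app(tree(n,g(n)),n),tree(app(c,e),tree(g(one),n))),g(g(n))).

app(tree(app(tree(n,g(n)),n),tree(app(c,e),tree(g(one),n))),g(g(n)))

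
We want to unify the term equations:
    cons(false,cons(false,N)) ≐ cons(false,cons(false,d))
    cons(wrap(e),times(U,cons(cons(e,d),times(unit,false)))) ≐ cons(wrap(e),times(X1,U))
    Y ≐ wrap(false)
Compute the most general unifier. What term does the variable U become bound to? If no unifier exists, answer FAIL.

cons(cons(e,d),times(unit,false))

Decompose cons/2: false ≐ false,  cons(false,N) ≐ cons(false,d).
Delete trivial equation false ≐ false.
Decompose cons/2: false ≐ false,  N ≐ d.
Delete trivial equation false ≐ false.
Bind N := d; no other remaining equation mentions N.
Decompose cons/2: wrap(e) ≐ wrap(e),  times(U,cons(cons(e,d),times(unit,false))) ≐ times(X1,U).
Delete trivial equation wrap(e) ≐ wrap(e).
Decompose times/2: U ≐ X1,  cons(cons(e,d),times(unit,false)) ≐ U.
Bind U := X1; substituting into the one remaining equation that mentions U gives: cons(cons(e,d),times(unit,false)) ≐ X1.
Bind X1 := cons(cons(e,d),times(unit,false)); no other remaining equation mentions X1. Substituting into the earlier binding gives U := cons(cons(e,d),times(unit,false)).
Bind Y := wrap(false).
MGU = { N -> d, U -> cons(cons(e,d),times(unit,false)), X1 -> cons(cons(e,d),times(unit,false)), Y -> wrap(false) }, so U -> cons(cons(e,d),times(unit,false)).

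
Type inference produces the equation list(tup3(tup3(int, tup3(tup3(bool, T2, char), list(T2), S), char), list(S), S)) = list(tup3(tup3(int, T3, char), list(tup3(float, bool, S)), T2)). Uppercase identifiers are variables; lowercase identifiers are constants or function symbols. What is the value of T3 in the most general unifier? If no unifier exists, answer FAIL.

Decompose list/1: tup3(tup3(int, tup3(tup3(bool, T2, char), list(T2), S), char), list(S), S) = tup3(tup3(int, T3, char), list(tup3(float, bool, S)), T2).
Decompose tup3/3: tup3(int, tup3(tup3(bool, T2, char), list(T2), S), char) = tup3(int, T3, char),  list(S) = list(tup3(float, bool, S)),  S = T2.
Decompose tup3/3: int = int,  tup3(tup3(bool, T2, char), list(T2), S) = T3,  char = char.
Delete trivial equation int = int.
Bind T3 := tup3(tup3(bool, T2, char), list(T2), S); no other remaining equation mentions T3.
Delete trivial equation char = char.
Decompose list/1: S = tup3(float, bool, S).
Occurs check fails: S occurs in tup3(float, bool, S); the equation S = tup3(float, bool, S) has no finite solution.

FAIL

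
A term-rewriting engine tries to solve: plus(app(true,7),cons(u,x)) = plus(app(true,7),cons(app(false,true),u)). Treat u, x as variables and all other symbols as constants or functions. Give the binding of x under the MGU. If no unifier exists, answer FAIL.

app(false,true)

Decompose plus/2: app(true,7) = app(true,7),  cons(u,x) = cons(app(false,true),u).
Delete trivial equation app(true,7) = app(true,7).
Decompose cons/2: u = app(false,true),  x = u.
Bind u := app(false,true); substituting into the remaining equation gives: x = app(false,true).
Bind x := app(false,true).
MGU = { u ↦ app(false,true), x ↦ app(false,true) }, so x ↦ app(false,true).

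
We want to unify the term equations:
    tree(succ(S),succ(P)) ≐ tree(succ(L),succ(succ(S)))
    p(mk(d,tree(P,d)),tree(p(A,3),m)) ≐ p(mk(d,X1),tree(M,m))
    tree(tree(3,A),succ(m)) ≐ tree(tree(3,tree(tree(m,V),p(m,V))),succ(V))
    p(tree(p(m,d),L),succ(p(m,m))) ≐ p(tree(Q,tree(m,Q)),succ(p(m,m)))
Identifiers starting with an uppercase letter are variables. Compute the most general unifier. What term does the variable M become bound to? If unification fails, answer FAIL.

p(tree(tree(m,m),p(m,m)),3)

Decompose tree/2: succ(S) ≐ succ(L),  succ(P) ≐ succ(succ(S)).
Decompose succ/1: S ≐ L.
Bind S := L; substituting into the one remaining equation that mentions S gives: succ(P) ≐ succ(succ(L)).
Decompose succ/1: P ≐ succ(L).
Bind P := succ(L); substituting into the one remaining equation that mentions P gives: p(mk(d,tree(succ(L),d)),tree(p(A,3),m)) ≐ p(mk(d,X1),tree(M,m)).
Decompose p/2: mk(d,tree(succ(L),d)) ≐ mk(d,X1),  tree(p(A,3),m) ≐ tree(M,m).
Decompose mk/2: d ≐ d,  tree(succ(L),d) ≐ X1.
Delete trivial equation d ≐ d.
Bind X1 := tree(succ(L),d); no other remaining equation mentions X1.
Decompose tree/2: p(A,3) ≐ M,  m ≐ m.
Bind M := p(A,3); no other remaining equation mentions M.
Delete trivial equation m ≐ m.
Decompose tree/2: tree(3,A) ≐ tree(3,tree(tree(m,V),p(m,V))),  succ(m) ≐ succ(V).
Decompose tree/2: 3 ≐ 3,  A ≐ tree(tree(m,V),p(m,V)).
Delete trivial equation 3 ≐ 3.
Bind A := tree(tree(m,V),p(m,V)); no other remaining equation mentions A. Substituting into the earlier binding gives M := p(tree(tree(m,V),p(m,V)),3).
Decompose succ/1: m ≐ V.
Bind V := m; no other remaining equation mentions V. Substituting into the earlier bindings gives M := p(tree(tree(m,m),p(m,m)),3), A := tree(tree(m,m),p(m,m)).
Decompose p/2: tree(p(m,d),L) ≐ tree(Q,tree(m,Q)),  succ(p(m,m)) ≐ succ(p(m,m)).
Decompose tree/2: p(m,d) ≐ Q,  L ≐ tree(m,Q).
Bind Q := p(m,d); substituting into the one remaining equation that mentions Q gives: L ≐ tree(m,p(m,d)).
Bind L := tree(m,p(m,d)); no other remaining equation mentions L. Substituting into the earlier bindings gives S := tree(m,p(m,d)), P := succ(tree(m,p(m,d))), X1 := tree(succ(tree(m,p(m,d))),d).
Delete trivial equation succ(p(m,m)) ≐ succ(p(m,m)).
MGU = { S ↦ tree(m,p(m,d)), P ↦ succ(tree(m,p(m,d))), X1 ↦ tree(succ(tree(m,p(m,d))),d), M ↦ p(tree(tree(m,m),p(m,m)),3), A ↦ tree(tree(m,m),p(m,m)), V ↦ m, Q ↦ p(m,d), L ↦ tree(m,p(m,d)) }, so M ↦ p(tree(tree(m,m),p(m,m)),3).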